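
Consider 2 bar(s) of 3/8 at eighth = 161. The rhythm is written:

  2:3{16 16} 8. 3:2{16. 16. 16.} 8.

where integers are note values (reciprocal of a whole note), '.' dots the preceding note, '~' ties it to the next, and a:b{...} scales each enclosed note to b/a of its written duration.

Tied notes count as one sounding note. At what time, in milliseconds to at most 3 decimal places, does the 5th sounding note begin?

1. 0.0ms @ 0 + 279.503ms (3/4)
2. 279.503ms @ 3/4 + 279.503ms (3/4)
3. 559.006ms @ 3/2 + 559.006ms (3/2)
4. 1118.012ms @ 3 + 186.335ms (1/2)
5. 1304.348ms @ 7/2 + 186.335ms (1/2)
6. 1490.683ms @ 4 + 186.335ms (1/2)
7. 1677.019ms @ 9/2 + 559.006ms (3/2)

note 5 onset = 7/2b = 1304.348ms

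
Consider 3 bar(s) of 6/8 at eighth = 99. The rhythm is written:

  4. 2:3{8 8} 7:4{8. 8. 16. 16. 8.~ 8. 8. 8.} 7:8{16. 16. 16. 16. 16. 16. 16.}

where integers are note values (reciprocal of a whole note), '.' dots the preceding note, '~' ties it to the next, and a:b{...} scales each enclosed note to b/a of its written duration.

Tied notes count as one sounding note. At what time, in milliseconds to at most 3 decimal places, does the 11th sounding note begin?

note 11 onset = 12b = 7272.727ms

1. 0.0ms @ 0 + 1818.182ms (3)
2. 1818.182ms @ 3 + 909.091ms (3/2)
3. 2727.273ms @ 9/2 + 909.091ms (3/2)
4. 3636.364ms @ 6 + 519.481ms (6/7)
5. 4155.844ms @ 48/7 + 519.481ms (6/7)
6. 4675.325ms @ 54/7 + 259.74ms (3/7)
7. 4935.065ms @ 57/7 + 259.74ms (3/7)
8. 5194.805ms @ 60/7 + 1038.961ms (12/7)
9. 6233.766ms @ 72/7 + 519.481ms (6/7)
10. 6753.247ms @ 78/7 + 519.481ms (6/7)
11. 7272.727ms @ 12 + 519.481ms (6/7)
12. 7792.208ms @ 90/7 + 519.481ms (6/7)
13. 8311.688ms @ 96/7 + 519.481ms (6/7)
14. 8831.169ms @ 102/7 + 519.481ms (6/7)
15. 9350.649ms @ 108/7 + 519.481ms (6/7)
16. 9870.13ms @ 114/7 + 519.481ms (6/7)
17. 10389.61ms @ 120/7 + 519.481ms (6/7)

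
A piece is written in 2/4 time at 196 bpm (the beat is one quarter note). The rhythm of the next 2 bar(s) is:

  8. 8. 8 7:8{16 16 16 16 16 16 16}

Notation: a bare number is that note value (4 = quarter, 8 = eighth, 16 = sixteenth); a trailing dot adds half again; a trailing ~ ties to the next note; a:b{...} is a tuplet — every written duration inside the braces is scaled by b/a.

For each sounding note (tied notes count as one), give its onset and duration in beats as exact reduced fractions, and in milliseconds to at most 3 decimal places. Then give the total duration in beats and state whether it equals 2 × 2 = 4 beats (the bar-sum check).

1) 0.0ms=0b +229.592ms=3/4b
2) 229.592ms=3/4b +229.592ms=3/4b
3) 459.184ms=3/2b +153.061ms=1/2b
4) 612.245ms=2b +87.464ms=2/7b
5) 699.708ms=16/7b +87.464ms=2/7b
6) 787.172ms=18/7b +87.464ms=2/7b
7) 874.636ms=20/7b +87.464ms=2/7b
8) 962.099ms=22/7b +87.464ms=2/7b
9) 1049.563ms=24/7b +87.464ms=2/7b
10) 1137.026ms=26/7b +87.464ms=2/7b
Σ=4b of 4 (196bpm 2/4) — PASS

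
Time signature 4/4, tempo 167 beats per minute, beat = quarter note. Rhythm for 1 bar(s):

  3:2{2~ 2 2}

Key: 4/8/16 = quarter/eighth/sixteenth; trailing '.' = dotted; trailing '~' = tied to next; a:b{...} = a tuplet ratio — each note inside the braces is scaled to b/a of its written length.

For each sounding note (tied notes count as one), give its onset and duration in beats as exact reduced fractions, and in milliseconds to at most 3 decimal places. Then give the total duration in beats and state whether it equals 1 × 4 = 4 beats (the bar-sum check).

1) 0.0ms=0b +958.084ms=8/3b
2) 958.084ms=8/3b +479.042ms=4/3b
Σ=4b of 4 (167bpm 4/4) — PASS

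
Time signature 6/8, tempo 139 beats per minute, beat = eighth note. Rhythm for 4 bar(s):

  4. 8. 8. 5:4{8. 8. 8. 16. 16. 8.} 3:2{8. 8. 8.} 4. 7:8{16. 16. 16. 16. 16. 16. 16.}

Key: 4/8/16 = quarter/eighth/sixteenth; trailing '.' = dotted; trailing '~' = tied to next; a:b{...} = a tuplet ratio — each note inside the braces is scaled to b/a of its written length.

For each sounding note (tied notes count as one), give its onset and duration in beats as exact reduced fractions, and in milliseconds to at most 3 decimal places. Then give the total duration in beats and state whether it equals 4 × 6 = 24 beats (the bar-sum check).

1) 0.0ms=0b +1294.964ms=3b
2) 1294.964ms=3b +647.482ms=3/2b
3) 1942.446ms=9/2b +647.482ms=3/2b
4) 2589.928ms=6b +517.986ms=6/5b
5) 3107.914ms=36/5b +517.986ms=6/5b
6) 3625.899ms=42/5b +517.986ms=6/5b
7) 4143.885ms=48/5b +258.993ms=3/5b
8) 4402.878ms=51/5b +258.993ms=3/5b
9) 4661.871ms=54/5b +517.986ms=6/5b
10) 5179.856ms=12b +431.655ms=1b
11) 5611.511ms=13b +431.655ms=1b
12) 6043.165ms=14b +431.655ms=1b
13) 6474.82ms=15b +1294.964ms=3b
14) 7769.784ms=18b +369.99ms=6/7b
15) 8139.774ms=132/7b +369.99ms=6/7b
16) 8509.764ms=138/7b +369.99ms=6/7b
17) 8879.753ms=144/7b +369.99ms=6/7b
18) 9249.743ms=150/7b +369.99ms=6/7b
19) 9619.733ms=156/7b +369.99ms=6/7b
20) 9989.723ms=162/7b +369.99ms=6/7b
Σ=24b of 24 (139bpm 6/8) — PASS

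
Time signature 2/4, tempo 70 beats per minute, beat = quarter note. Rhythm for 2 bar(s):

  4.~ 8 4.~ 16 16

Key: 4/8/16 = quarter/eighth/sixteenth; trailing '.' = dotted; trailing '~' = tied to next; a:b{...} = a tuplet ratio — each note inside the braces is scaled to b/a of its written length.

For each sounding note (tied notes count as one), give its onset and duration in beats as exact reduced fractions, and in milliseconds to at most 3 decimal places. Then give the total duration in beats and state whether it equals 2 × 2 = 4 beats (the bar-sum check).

1) 0.0ms=0b +1714.286ms=2b
2) 1714.286ms=2b +1500.0ms=7/4b
3) 3214.286ms=15/4b +214.286ms=1/4b
Σ=4b of 4 (70bpm 2/4) — PASS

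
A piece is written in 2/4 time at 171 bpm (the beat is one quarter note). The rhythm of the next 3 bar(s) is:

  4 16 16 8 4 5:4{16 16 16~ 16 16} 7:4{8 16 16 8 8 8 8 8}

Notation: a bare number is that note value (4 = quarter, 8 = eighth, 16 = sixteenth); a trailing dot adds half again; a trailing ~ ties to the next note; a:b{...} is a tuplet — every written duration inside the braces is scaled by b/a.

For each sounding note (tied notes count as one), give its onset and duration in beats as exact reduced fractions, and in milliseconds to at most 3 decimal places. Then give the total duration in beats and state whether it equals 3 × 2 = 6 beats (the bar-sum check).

1) 0.0ms=0b +350.877ms=1b
2) 350.877ms=1b +87.719ms=1/4b
3) 438.596ms=5/4b +87.719ms=1/4b
4) 526.316ms=3/2b +175.439ms=1/2b
5) 701.754ms=2b +350.877ms=1b
6) 1052.632ms=3b +70.175ms=1/5b
7) 1122.807ms=16/5b +70.175ms=1/5b
8) 1192.982ms=17/5b +140.351ms=2/5b
9) 1333.333ms=19/5b +70.175ms=1/5b
10) 1403.509ms=4b +100.251ms=2/7b
11) 1503.759ms=30/7b +50.125ms=1/7b
12) 1553.885ms=31/7b +50.125ms=1/7b
13) 1604.01ms=32/7b +100.251ms=2/7b
14) 1704.261ms=34/7b +100.251ms=2/7b
15) 1804.511ms=36/7b +100.251ms=2/7b
16) 1904.762ms=38/7b +100.251ms=2/7b
17) 2005.013ms=40/7b +100.251ms=2/7b
Σ=6b of 6 (171bpm 2/4) — PASS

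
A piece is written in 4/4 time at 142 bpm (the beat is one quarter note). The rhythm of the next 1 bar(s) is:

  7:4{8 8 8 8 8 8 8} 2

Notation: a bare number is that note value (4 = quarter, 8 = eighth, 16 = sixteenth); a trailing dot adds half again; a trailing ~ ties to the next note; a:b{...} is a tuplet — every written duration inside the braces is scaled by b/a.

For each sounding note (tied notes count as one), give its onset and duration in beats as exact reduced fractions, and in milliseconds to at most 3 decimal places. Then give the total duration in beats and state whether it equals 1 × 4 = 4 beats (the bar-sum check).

1) 0.0ms=0b +120.724ms=2/7b
2) 120.724ms=2/7b +120.724ms=2/7b
3) 241.449ms=4/7b +120.724ms=2/7b
4) 362.173ms=6/7b +120.724ms=2/7b
5) 482.897ms=8/7b +120.724ms=2/7b
6) 603.622ms=10/7b +120.724ms=2/7b
7) 724.346ms=12/7b +120.724ms=2/7b
8) 845.07ms=2b +845.07ms=2b
Σ=4b of 4 (142bpm 4/4) — PASS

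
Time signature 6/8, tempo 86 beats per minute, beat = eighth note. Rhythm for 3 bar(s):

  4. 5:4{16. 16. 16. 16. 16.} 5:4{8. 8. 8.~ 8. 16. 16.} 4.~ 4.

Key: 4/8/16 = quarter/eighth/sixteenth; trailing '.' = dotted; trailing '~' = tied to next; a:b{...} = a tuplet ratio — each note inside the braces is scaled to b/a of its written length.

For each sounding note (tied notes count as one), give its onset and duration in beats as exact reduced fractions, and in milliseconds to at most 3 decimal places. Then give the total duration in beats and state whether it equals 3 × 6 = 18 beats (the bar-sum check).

1) 0.0ms=0b +2093.023ms=3b
2) 2093.023ms=3b +418.605ms=3/5b
3) 2511.628ms=18/5b +418.605ms=3/5b
4) 2930.233ms=21/5b +418.605ms=3/5b
5) 3348.837ms=24/5b +418.605ms=3/5b
6) 3767.442ms=27/5b +418.605ms=3/5b
7) 4186.047ms=6b +837.209ms=6/5b
8) 5023.256ms=36/5b +837.209ms=6/5b
9) 5860.465ms=42/5b +1674.419ms=12/5b
10) 7534.884ms=54/5b +418.605ms=3/5b
11) 7953.488ms=57/5b +418.605ms=3/5b
12) 8372.093ms=12b +4186.047ms=6b
Σ=18b of 18 (86bpm 6/8) — PASS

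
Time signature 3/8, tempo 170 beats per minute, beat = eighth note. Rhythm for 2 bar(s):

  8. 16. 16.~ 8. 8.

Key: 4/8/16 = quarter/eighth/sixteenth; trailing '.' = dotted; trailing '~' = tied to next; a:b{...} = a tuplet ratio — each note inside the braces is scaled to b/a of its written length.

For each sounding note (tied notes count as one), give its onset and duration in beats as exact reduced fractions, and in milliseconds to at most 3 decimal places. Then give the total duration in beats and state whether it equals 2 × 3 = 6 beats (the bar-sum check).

1) 0.0ms=0b +529.412ms=3/2b
2) 529.412ms=3/2b +264.706ms=3/4b
3) 794.118ms=9/4b +794.118ms=9/4b
4) 1588.235ms=9/2b +529.412ms=3/2b
Σ=6b of 6 (170bpm 3/8) — PASS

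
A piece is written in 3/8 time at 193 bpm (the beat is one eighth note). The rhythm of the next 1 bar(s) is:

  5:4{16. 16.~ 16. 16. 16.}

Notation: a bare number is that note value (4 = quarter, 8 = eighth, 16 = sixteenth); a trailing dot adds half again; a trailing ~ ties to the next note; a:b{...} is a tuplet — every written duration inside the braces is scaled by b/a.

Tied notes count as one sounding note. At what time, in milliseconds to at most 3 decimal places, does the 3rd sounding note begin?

1. 0.0ms @ 0 + 186.528ms (3/5)
2. 186.528ms @ 3/5 + 373.057ms (6/5)
3. 559.585ms @ 9/5 + 186.528ms (3/5)
4. 746.114ms @ 12/5 + 186.528ms (3/5)

note 3 onset = 9/5b = 559.585ms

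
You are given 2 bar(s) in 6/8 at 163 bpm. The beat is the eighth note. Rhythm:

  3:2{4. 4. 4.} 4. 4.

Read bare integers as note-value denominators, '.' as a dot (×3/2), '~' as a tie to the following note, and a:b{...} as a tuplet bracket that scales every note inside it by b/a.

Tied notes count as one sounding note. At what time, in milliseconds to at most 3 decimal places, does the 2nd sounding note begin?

note 2 onset = 2b = 736.196ms

1. 0.0ms @ 0 + 736.196ms (2)
2. 736.196ms @ 2 + 736.196ms (2)
3. 1472.393ms @ 4 + 736.196ms (2)
4. 2208.589ms @ 6 + 1104.294ms (3)
5. 3312.883ms @ 9 + 1104.294ms (3)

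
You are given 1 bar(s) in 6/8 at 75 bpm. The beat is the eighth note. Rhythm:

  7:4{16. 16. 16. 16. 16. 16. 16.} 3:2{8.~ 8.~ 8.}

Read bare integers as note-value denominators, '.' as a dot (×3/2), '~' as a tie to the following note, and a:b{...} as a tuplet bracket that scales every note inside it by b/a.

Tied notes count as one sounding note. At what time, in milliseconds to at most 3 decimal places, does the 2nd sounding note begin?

note 2 onset = 3/7b = 342.857ms

1. 0.0ms @ 0 + 342.857ms (3/7)
2. 342.857ms @ 3/7 + 342.857ms (3/7)
3. 685.714ms @ 6/7 + 342.857ms (3/7)
4. 1028.571ms @ 9/7 + 342.857ms (3/7)
5. 1371.429ms @ 12/7 + 342.857ms (3/7)
6. 1714.286ms @ 15/7 + 342.857ms (3/7)
7. 2057.143ms @ 18/7 + 342.857ms (3/7)
8. 2400.0ms @ 3 + 2400.0ms (3)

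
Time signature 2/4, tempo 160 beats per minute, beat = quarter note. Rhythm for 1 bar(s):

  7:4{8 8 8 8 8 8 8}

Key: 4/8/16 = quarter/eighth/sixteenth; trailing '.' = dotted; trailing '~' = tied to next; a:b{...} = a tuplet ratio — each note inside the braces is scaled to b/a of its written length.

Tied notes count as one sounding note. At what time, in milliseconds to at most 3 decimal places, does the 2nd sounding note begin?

note 2 onset = 2/7b = 107.143ms

1. 0.0ms @ 0 + 107.143ms (2/7)
2. 107.143ms @ 2/7 + 107.143ms (2/7)
3. 214.286ms @ 4/7 + 107.143ms (2/7)
4. 321.429ms @ 6/7 + 107.143ms (2/7)
5. 428.571ms @ 8/7 + 107.143ms (2/7)
6. 535.714ms @ 10/7 + 107.143ms (2/7)
7. 642.857ms @ 12/7 + 107.143ms (2/7)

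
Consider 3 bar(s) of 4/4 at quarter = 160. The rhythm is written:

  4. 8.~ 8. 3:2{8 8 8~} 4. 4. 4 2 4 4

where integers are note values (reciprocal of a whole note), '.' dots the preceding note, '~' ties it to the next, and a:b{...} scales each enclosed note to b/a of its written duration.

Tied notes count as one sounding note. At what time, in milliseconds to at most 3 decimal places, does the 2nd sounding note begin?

1. 0.0ms @ 0 + 562.5ms (3/2)
2. 562.5ms @ 3/2 + 562.5ms (3/2)
3. 1125.0ms @ 3 + 125.0ms (1/3)
4. 1250.0ms @ 10/3 + 125.0ms (1/3)
5. 1375.0ms @ 11/3 + 687.5ms (11/6)
6. 2062.5ms @ 11/2 + 562.5ms (3/2)
7. 2625.0ms @ 7 + 375.0ms (1)
8. 3000.0ms @ 8 + 750.0ms (2)
9. 3750.0ms @ 10 + 375.0ms (1)
10. 4125.0ms @ 11 + 375.0ms (1)

note 2 onset = 3/2b = 562.5ms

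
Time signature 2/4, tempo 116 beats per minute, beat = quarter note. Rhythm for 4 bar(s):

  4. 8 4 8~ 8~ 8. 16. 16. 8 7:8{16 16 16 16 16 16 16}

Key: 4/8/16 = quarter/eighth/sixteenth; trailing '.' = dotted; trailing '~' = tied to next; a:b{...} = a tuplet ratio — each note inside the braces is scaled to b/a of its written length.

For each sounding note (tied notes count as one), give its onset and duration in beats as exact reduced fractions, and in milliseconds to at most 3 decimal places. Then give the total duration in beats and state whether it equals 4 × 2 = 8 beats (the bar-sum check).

1) 0.0ms=0b +775.862ms=3/2b
2) 775.862ms=3/2b +258.621ms=1/2b
3) 1034.483ms=2b +517.241ms=1b
4) 1551.724ms=3b +905.172ms=7/4b
5) 2456.897ms=19/4b +193.966ms=3/8b
6) 2650.862ms=41/8b +193.966ms=3/8b
7) 2844.828ms=11/2b +258.621ms=1/2b
8) 3103.448ms=6b +147.783ms=2/7b
9) 3251.232ms=44/7b +147.783ms=2/7b
10) 3399.015ms=46/7b +147.783ms=2/7b
11) 3546.798ms=48/7b +147.783ms=2/7b
12) 3694.581ms=50/7b +147.783ms=2/7b
13) 3842.365ms=52/7b +147.783ms=2/7b
14) 3990.148ms=54/7b +147.783ms=2/7b
Σ=8b of 8 (116bpm 2/4) — PASS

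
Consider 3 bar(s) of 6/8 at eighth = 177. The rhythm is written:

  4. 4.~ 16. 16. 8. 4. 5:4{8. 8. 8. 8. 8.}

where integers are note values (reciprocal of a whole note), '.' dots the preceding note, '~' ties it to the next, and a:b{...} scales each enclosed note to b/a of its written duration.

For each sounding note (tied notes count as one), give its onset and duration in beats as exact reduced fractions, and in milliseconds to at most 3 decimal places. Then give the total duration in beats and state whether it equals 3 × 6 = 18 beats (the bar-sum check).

1) 0.0ms=0b +1016.949ms=3b
2) 1016.949ms=3b +1271.186ms=15/4b
3) 2288.136ms=27/4b +254.237ms=3/4b
4) 2542.373ms=15/2b +508.475ms=3/2b
5) 3050.847ms=9b +1016.949ms=3b
6) 4067.797ms=12b +406.78ms=6/5b
7) 4474.576ms=66/5b +406.78ms=6/5b
8) 4881.356ms=72/5b +406.78ms=6/5b
9) 5288.136ms=78/5b +406.78ms=6/5b
10) 5694.915ms=84/5b +406.78ms=6/5b
Σ=18b of 18 (177bpm 6/8) — PASS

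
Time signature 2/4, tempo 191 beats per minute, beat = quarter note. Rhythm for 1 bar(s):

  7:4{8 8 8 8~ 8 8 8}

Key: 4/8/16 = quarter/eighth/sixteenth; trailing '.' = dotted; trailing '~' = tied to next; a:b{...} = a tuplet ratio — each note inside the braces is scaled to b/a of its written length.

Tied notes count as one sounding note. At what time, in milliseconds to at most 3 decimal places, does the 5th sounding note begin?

1. 0.0ms @ 0 + 89.753ms (2/7)
2. 89.753ms @ 2/7 + 89.753ms (2/7)
3. 179.506ms @ 4/7 + 89.753ms (2/7)
4. 269.26ms @ 6/7 + 179.506ms (4/7)
5. 448.766ms @ 10/7 + 89.753ms (2/7)
6. 538.519ms @ 12/7 + 89.753ms (2/7)

note 5 onset = 10/7b = 448.766ms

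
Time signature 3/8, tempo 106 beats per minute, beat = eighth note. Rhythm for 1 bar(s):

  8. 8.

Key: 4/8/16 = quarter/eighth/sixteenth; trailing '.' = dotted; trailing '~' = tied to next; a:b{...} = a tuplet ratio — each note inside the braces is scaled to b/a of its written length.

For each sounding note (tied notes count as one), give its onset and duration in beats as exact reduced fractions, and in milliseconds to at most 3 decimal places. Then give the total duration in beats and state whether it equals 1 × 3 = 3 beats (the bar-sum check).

1) 0.0ms=0b +849.057ms=3/2b
2) 849.057ms=3/2b +849.057ms=3/2b
Σ=3b of 3 (106bpm 3/8) — PASS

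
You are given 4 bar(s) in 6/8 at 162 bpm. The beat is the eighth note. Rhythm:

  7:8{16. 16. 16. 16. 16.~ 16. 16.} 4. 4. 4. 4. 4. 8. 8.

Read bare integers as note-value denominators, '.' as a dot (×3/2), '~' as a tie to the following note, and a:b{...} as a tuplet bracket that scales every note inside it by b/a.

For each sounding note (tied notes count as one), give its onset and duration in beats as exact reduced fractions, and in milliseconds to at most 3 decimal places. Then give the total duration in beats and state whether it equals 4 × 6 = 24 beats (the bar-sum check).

1) 0.0ms=0b +317.46ms=6/7b
2) 317.46ms=6/7b +317.46ms=6/7b
3) 634.921ms=12/7b +317.46ms=6/7b
4) 952.381ms=18/7b +317.46ms=6/7b
5) 1269.841ms=24/7b +634.921ms=12/7b
6) 1904.762ms=36/7b +317.46ms=6/7b
7) 2222.222ms=6b +1111.111ms=3b
8) 3333.333ms=9b +1111.111ms=3b
9) 4444.444ms=12b +1111.111ms=3b
10) 5555.556ms=15b +1111.111ms=3b
11) 6666.667ms=18b +1111.111ms=3b
12) 7777.778ms=21b +555.556ms=3/2b
13) 8333.333ms=45/2b +555.556ms=3/2b
Σ=24b of 24 (162bpm 6/8) — PASS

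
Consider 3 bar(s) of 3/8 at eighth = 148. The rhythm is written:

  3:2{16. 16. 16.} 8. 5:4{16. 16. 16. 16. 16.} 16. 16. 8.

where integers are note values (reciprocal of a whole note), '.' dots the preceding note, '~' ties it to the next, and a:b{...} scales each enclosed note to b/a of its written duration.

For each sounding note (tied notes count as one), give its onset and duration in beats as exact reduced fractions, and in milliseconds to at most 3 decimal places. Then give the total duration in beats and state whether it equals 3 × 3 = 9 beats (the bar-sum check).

1) 0.0ms=0b +202.703ms=1/2b
2) 202.703ms=1/2b +202.703ms=1/2b
3) 405.405ms=1b +202.703ms=1/2b
4) 608.108ms=3/2b +608.108ms=3/2b
5) 1216.216ms=3b +243.243ms=3/5b
6) 1459.459ms=18/5b +243.243ms=3/5b
7) 1702.703ms=21/5b +243.243ms=3/5b
8) 1945.946ms=24/5b +243.243ms=3/5b
9) 2189.189ms=27/5b +243.243ms=3/5b
10) 2432.432ms=6b +304.054ms=3/4b
11) 2736.486ms=27/4b +304.054ms=3/4b
12) 3040.541ms=15/2b +608.108ms=3/2b
Σ=9b of 9 (148bpm 3/8) — PASS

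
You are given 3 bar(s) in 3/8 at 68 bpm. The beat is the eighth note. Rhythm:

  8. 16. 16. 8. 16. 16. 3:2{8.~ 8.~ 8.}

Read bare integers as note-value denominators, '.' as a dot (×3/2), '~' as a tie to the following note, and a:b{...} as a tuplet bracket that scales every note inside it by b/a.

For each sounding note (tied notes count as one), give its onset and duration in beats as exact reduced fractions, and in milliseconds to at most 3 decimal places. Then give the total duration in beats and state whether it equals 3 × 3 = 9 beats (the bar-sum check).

1) 0.0ms=0b +1323.529ms=3/2b
2) 1323.529ms=3/2b +661.765ms=3/4b
3) 1985.294ms=9/4b +661.765ms=3/4b
4) 2647.059ms=3b +1323.529ms=3/2b
5) 3970.588ms=9/2b +661.765ms=3/4b
6) 4632.353ms=21/4b +661.765ms=3/4b
7) 5294.118ms=6b +2647.059ms=3b
Σ=9b of 9 (68bpm 3/8) — PASS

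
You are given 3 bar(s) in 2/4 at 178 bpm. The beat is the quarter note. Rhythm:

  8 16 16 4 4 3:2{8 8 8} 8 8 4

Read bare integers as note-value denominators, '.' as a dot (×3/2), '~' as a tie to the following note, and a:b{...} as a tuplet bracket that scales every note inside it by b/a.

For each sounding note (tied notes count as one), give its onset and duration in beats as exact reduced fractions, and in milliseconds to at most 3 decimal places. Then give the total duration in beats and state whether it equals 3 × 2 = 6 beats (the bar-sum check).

1) 0.0ms=0b +168.539ms=1/2b
2) 168.539ms=1/2b +84.27ms=1/4b
3) 252.809ms=3/4b +84.27ms=1/4b
4) 337.079ms=1b +337.079ms=1b
5) 674.157ms=2b +337.079ms=1b
6) 1011.236ms=3b +112.36ms=1/3b
7) 1123.596ms=10/3b +112.36ms=1/3b
8) 1235.955ms=11/3b +112.36ms=1/3b
9) 1348.315ms=4b +168.539ms=1/2b
10) 1516.854ms=9/2b +168.539ms=1/2b
11) 1685.393ms=5b +337.079ms=1b
Σ=6b of 6 (178bpm 2/4) — PASS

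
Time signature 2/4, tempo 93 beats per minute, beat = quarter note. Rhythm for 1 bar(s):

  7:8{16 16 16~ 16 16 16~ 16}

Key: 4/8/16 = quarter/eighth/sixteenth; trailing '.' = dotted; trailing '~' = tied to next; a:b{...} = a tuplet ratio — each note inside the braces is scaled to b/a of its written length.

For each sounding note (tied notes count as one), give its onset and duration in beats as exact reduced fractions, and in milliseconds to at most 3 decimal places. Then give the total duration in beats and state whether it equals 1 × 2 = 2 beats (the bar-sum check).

1) 0.0ms=0b +184.332ms=2/7b
2) 184.332ms=2/7b +184.332ms=2/7b
3) 368.664ms=4/7b +368.664ms=4/7b
4) 737.327ms=8/7b +184.332ms=2/7b
5) 921.659ms=10/7b +368.664ms=4/7b
Σ=2b of 2 (93bpm 2/4) — PASS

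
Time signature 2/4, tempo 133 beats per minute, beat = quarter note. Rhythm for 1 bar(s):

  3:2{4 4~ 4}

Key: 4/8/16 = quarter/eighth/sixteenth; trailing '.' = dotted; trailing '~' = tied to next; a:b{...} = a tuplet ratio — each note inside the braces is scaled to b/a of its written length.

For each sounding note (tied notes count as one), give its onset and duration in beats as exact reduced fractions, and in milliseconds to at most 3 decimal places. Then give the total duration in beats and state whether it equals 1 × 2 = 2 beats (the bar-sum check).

1) 0.0ms=0b +300.752ms=2/3b
2) 300.752ms=2/3b +601.504ms=4/3b
Σ=2b of 2 (133bpm 2/4) — PASS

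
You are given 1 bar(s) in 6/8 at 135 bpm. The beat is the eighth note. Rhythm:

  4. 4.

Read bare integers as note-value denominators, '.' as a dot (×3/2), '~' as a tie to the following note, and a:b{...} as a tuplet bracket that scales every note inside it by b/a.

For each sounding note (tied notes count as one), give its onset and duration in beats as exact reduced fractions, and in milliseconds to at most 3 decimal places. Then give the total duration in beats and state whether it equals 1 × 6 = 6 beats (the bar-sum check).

1) 0.0ms=0b +1333.333ms=3b
2) 1333.333ms=3b +1333.333ms=3b
Σ=6b of 6 (135bpm 6/8) — PASS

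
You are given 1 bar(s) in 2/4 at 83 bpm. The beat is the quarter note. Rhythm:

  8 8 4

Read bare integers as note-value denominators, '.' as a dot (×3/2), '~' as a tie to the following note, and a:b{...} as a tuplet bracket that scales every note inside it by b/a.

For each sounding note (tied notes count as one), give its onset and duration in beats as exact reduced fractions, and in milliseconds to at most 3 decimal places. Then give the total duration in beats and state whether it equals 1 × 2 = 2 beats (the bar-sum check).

1) 0.0ms=0b +361.446ms=1/2b
2) 361.446ms=1/2b +361.446ms=1/2b
3) 722.892ms=1b +722.892ms=1b
Σ=2b of 2 (83bpm 2/4) — PASS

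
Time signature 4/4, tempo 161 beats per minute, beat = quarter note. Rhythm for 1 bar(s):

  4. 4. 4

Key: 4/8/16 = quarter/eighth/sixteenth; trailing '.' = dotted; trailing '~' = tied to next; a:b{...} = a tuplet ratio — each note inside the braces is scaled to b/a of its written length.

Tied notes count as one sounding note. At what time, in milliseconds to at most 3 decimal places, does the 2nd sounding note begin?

1. 0.0ms @ 0 + 559.006ms (3/2)
2. 559.006ms @ 3/2 + 559.006ms (3/2)
3. 1118.012ms @ 3 + 372.671ms (1)

note 2 onset = 3/2b = 559.006ms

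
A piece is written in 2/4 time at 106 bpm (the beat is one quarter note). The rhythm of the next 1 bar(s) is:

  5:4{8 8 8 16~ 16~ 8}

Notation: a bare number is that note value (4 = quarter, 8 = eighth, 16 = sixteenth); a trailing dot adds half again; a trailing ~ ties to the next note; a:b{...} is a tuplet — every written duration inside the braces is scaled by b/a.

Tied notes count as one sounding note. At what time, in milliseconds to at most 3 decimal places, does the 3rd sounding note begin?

note 3 onset = 4/5b = 452.83ms

1. 0.0ms @ 0 + 226.415ms (2/5)
2. 226.415ms @ 2/5 + 226.415ms (2/5)
3. 452.83ms @ 4/5 + 226.415ms (2/5)
4. 679.245ms @ 6/5 + 452.83ms (4/5)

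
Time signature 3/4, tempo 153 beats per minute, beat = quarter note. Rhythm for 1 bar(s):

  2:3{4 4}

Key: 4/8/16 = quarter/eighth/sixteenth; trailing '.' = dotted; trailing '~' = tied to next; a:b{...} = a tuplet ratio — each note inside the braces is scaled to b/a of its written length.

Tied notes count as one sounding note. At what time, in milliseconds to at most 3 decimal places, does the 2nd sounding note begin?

note 2 onset = 3/2b = 588.235ms

1. 0.0ms @ 0 + 588.235ms (3/2)
2. 588.235ms @ 3/2 + 588.235ms (3/2)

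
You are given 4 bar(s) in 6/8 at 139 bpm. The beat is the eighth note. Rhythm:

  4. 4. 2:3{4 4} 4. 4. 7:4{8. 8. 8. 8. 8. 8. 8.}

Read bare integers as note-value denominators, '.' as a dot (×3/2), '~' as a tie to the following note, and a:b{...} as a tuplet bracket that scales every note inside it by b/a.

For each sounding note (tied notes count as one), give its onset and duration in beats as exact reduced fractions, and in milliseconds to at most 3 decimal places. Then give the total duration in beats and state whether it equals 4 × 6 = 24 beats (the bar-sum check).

1) 0.0ms=0b +1294.964ms=3b
2) 1294.964ms=3b +1294.964ms=3b
3) 2589.928ms=6b +1294.964ms=3b
4) 3884.892ms=9b +1294.964ms=3b
5) 5179.856ms=12b +1294.964ms=3b
6) 6474.82ms=15b +1294.964ms=3b
7) 7769.784ms=18b +369.99ms=6/7b
8) 8139.774ms=132/7b +369.99ms=6/7b
9) 8509.764ms=138/7b +369.99ms=6/7b
10) 8879.753ms=144/7b +369.99ms=6/7b
11) 9249.743ms=150/7b +369.99ms=6/7b
12) 9619.733ms=156/7b +369.99ms=6/7b
13) 9989.723ms=162/7b +369.99ms=6/7b
Σ=24b of 24 (139bpm 6/8) — PASS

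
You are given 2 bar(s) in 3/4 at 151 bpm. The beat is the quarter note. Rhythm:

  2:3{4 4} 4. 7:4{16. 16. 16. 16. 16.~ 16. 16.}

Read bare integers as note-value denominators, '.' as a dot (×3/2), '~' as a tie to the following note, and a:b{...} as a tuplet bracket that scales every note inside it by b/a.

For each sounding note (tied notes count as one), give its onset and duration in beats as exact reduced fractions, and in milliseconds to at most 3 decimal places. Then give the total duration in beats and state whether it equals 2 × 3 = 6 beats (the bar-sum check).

1) 0.0ms=0b +596.026ms=3/2b
2) 596.026ms=3/2b +596.026ms=3/2b
3) 1192.053ms=3b +596.026ms=3/2b
4) 1788.079ms=9/2b +85.147ms=3/14b
5) 1873.226ms=33/7b +85.147ms=3/14b
6) 1958.373ms=69/14b +85.147ms=3/14b
7) 2043.519ms=36/7b +85.147ms=3/14b
8) 2128.666ms=75/14b +170.293ms=3/7b
9) 2298.959ms=81/14b +85.147ms=3/14b
Σ=6b of 6 (151bpm 3/4) — PASS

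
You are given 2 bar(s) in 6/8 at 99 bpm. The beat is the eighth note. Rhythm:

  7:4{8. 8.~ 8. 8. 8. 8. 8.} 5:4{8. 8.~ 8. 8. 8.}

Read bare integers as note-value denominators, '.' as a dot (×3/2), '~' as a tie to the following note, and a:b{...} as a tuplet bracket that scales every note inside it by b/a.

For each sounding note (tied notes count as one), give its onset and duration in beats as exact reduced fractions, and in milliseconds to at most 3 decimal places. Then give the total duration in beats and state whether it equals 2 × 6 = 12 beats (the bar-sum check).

1) 0.0ms=0b +519.481ms=6/7b
2) 519.481ms=6/7b +1038.961ms=12/7b
3) 1558.442ms=18/7b +519.481ms=6/7b
4) 2077.922ms=24/7b +519.481ms=6/7b
5) 2597.403ms=30/7b +519.481ms=6/7b
6) 3116.883ms=36/7b +519.481ms=6/7b
7) 3636.364ms=6b +727.273ms=6/5b
8) 4363.636ms=36/5b +1454.545ms=12/5b
9) 5818.182ms=48/5b +727.273ms=6/5b
10) 6545.455ms=54/5b +727.273ms=6/5b
Σ=12b of 12 (99bpm 6/8) — PASS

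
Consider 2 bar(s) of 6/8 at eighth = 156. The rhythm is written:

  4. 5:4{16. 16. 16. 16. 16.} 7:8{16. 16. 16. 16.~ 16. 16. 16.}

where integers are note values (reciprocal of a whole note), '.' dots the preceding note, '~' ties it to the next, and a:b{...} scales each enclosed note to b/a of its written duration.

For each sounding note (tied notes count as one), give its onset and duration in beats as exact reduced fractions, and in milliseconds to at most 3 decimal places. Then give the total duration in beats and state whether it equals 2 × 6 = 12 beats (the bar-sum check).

1) 0.0ms=0b +1153.846ms=3b
2) 1153.846ms=3b +230.769ms=3/5b
3) 1384.615ms=18/5b +230.769ms=3/5b
4) 1615.385ms=21/5b +230.769ms=3/5b
5) 1846.154ms=24/5b +230.769ms=3/5b
6) 2076.923ms=27/5b +230.769ms=3/5b
7) 2307.692ms=6b +329.67ms=6/7b
8) 2637.363ms=48/7b +329.67ms=6/7b
9) 2967.033ms=54/7b +329.67ms=6/7b
10) 3296.703ms=60/7b +659.341ms=12/7b
11) 3956.044ms=72/7b +329.67ms=6/7b
12) 4285.714ms=78/7b +329.67ms=6/7b
Σ=12b of 12 (156bpm 6/8) — PASS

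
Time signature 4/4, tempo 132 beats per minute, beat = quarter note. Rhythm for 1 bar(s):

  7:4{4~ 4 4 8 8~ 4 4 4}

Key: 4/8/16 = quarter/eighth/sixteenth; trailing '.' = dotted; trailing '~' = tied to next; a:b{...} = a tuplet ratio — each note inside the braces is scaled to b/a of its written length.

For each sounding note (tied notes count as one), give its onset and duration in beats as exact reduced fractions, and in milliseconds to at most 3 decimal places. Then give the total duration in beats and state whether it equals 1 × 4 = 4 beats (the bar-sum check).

1) 0.0ms=0b +519.481ms=8/7b
2) 519.481ms=8/7b +259.74ms=4/7b
3) 779.221ms=12/7b +129.87ms=2/7b
4) 909.091ms=2b +389.61ms=6/7b
5) 1298.701ms=20/7b +259.74ms=4/7b
6) 1558.442ms=24/7b +259.74ms=4/7b
Σ=4b of 4 (132bpm 4/4) — PASS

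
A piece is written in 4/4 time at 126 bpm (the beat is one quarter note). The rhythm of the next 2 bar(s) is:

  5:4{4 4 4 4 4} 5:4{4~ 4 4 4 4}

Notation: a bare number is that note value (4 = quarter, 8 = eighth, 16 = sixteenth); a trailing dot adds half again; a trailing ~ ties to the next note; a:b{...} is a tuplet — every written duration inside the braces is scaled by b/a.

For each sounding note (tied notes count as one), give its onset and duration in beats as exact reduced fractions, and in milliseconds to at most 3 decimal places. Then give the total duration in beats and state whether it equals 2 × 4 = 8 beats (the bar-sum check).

1) 0.0ms=0b +380.952ms=4/5b
2) 380.952ms=4/5b +380.952ms=4/5b
3) 761.905ms=8/5b +380.952ms=4/5b
4) 1142.857ms=12/5b +380.952ms=4/5b
5) 1523.81ms=16/5b +380.952ms=4/5b
6) 1904.762ms=4b +761.905ms=8/5b
7) 2666.667ms=28/5b +380.952ms=4/5b
8) 3047.619ms=32/5b +380.952ms=4/5b
9) 3428.571ms=36/5b +380.952ms=4/5b
Σ=8b of 8 (126bpm 4/4) — PASS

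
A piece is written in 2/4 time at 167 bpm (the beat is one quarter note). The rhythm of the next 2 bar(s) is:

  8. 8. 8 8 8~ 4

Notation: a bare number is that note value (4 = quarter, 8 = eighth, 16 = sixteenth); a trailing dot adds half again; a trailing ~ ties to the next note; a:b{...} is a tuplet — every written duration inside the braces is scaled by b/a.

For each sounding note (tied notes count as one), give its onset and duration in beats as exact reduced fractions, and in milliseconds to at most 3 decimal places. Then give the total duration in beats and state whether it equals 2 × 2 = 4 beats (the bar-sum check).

1) 0.0ms=0b +269.461ms=3/4b
2) 269.461ms=3/4b +269.461ms=3/4b
3) 538.922ms=3/2b +179.641ms=1/2b
4) 718.563ms=2b +179.641ms=1/2b
5) 898.204ms=5/2b +538.922ms=3/2b
Σ=4b of 4 (167bpm 2/4) — PASS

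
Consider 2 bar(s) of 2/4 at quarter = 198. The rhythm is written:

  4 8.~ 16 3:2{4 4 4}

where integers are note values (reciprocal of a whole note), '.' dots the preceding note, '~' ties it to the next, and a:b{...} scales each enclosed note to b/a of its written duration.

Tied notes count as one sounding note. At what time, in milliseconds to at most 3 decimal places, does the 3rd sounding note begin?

1. 0.0ms @ 0 + 303.03ms (1)
2. 303.03ms @ 1 + 303.03ms (1)
3. 606.061ms @ 2 + 202.02ms (2/3)
4. 808.081ms @ 8/3 + 202.02ms (2/3)
5. 1010.101ms @ 10/3 + 202.02ms (2/3)

note 3 onset = 2b = 606.061ms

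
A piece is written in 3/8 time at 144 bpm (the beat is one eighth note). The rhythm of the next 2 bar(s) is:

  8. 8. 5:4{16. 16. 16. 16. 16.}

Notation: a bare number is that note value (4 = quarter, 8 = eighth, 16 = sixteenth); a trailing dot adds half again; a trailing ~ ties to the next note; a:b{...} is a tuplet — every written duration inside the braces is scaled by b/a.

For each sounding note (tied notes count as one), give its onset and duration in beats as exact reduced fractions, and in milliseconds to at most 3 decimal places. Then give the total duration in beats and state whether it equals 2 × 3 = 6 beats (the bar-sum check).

1) 0.0ms=0b +625.0ms=3/2b
2) 625.0ms=3/2b +625.0ms=3/2b
3) 1250.0ms=3b +250.0ms=3/5b
4) 1500.0ms=18/5b +250.0ms=3/5b
5) 1750.0ms=21/5b +250.0ms=3/5b
6) 2000.0ms=24/5b +250.0ms=3/5b
7) 2250.0ms=27/5b +250.0ms=3/5b
Σ=6b of 6 (144bpm 3/8) — PASS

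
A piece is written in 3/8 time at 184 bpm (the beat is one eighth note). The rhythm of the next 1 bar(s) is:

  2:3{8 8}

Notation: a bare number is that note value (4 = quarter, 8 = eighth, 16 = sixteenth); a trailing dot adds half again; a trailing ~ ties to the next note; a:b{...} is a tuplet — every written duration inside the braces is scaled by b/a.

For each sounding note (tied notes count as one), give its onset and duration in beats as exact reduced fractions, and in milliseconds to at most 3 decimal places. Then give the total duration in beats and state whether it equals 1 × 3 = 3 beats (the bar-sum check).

1) 0.0ms=0b +489.13ms=3/2b
2) 489.13ms=3/2b +489.13ms=3/2b
Σ=3b of 3 (184bpm 3/8) — PASS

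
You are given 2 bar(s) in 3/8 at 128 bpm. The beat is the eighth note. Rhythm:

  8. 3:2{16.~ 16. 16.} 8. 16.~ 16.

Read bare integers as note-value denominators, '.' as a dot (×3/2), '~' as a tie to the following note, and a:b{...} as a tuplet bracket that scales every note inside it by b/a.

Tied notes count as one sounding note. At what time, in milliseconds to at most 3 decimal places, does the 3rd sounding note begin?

1. 0.0ms @ 0 + 703.125ms (3/2)
2. 703.125ms @ 3/2 + 468.75ms (1)
3. 1171.875ms @ 5/2 + 234.375ms (1/2)
4. 1406.25ms @ 3 + 703.125ms (3/2)
5. 2109.375ms @ 9/2 + 703.125ms (3/2)

note 3 onset = 5/2b = 1171.875ms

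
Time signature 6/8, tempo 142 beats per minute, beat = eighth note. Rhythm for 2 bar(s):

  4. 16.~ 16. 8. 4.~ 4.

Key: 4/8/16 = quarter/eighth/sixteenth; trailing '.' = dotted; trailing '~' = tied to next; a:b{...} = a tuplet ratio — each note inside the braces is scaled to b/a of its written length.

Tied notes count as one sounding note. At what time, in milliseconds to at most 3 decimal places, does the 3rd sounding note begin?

note 3 onset = 9/2b = 1901.408ms

1. 0.0ms @ 0 + 1267.606ms (3)
2. 1267.606ms @ 3 + 633.803ms (3/2)
3. 1901.408ms @ 9/2 + 633.803ms (3/2)
4. 2535.211ms @ 6 + 2535.211ms (6)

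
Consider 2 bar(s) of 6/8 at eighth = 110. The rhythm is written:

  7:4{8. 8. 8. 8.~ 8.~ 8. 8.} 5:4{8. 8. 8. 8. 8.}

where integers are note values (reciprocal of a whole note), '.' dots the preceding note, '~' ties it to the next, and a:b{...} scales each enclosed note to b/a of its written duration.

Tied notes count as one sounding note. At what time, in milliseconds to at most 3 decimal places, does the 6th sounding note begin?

1. 0.0ms @ 0 + 467.532ms (6/7)
2. 467.532ms @ 6/7 + 467.532ms (6/7)
3. 935.065ms @ 12/7 + 467.532ms (6/7)
4. 1402.597ms @ 18/7 + 1402.597ms (18/7)
5. 2805.195ms @ 36/7 + 467.532ms (6/7)
6. 3272.727ms @ 6 + 654.545ms (6/5)
7. 3927.273ms @ 36/5 + 654.545ms (6/5)
8. 4581.818ms @ 42/5 + 654.545ms (6/5)
9. 5236.364ms @ 48/5 + 654.545ms (6/5)
10. 5890.909ms @ 54/5 + 654.545ms (6/5)

note 6 onset = 6b = 3272.727ms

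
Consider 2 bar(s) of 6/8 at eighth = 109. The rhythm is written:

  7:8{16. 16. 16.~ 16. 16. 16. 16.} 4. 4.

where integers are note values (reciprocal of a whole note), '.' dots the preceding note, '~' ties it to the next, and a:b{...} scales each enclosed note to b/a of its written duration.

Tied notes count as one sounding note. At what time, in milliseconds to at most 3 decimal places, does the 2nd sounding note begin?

1. 0.0ms @ 0 + 471.822ms (6/7)
2. 471.822ms @ 6/7 + 471.822ms (6/7)
3. 943.644ms @ 12/7 + 943.644ms (12/7)
4. 1887.287ms @ 24/7 + 471.822ms (6/7)
5. 2359.109ms @ 30/7 + 471.822ms (6/7)
6. 2830.931ms @ 36/7 + 471.822ms (6/7)
7. 3302.752ms @ 6 + 1651.376ms (3)
8. 4954.128ms @ 9 + 1651.376ms (3)

note 2 onset = 6/7b = 471.822ms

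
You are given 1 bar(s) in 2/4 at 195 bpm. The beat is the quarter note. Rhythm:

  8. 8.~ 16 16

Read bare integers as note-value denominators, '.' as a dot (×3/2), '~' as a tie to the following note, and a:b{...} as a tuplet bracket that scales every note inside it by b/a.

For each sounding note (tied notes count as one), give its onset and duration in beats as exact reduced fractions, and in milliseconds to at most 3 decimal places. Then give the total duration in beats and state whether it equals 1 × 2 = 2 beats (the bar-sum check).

1) 0.0ms=0b +230.769ms=3/4b
2) 230.769ms=3/4b +307.692ms=1b
3) 538.462ms=7/4b +76.923ms=1/4b
Σ=2b of 2 (195bpm 2/4) — PASS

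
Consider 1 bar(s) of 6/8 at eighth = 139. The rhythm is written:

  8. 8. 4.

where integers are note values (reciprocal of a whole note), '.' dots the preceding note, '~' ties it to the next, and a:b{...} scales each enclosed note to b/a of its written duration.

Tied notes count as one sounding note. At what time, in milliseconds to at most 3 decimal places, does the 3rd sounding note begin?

1. 0.0ms @ 0 + 647.482ms (3/2)
2. 647.482ms @ 3/2 + 647.482ms (3/2)
3. 1294.964ms @ 3 + 1294.964ms (3)

note 3 onset = 3b = 1294.964ms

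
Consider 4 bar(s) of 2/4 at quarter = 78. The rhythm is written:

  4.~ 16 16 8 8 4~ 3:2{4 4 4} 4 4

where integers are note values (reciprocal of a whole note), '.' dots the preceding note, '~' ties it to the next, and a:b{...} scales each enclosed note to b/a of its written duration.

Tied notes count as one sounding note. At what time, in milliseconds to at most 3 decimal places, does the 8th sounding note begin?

note 8 onset = 6b = 4615.385ms

1. 0.0ms @ 0 + 1346.154ms (7/4)
2. 1346.154ms @ 7/4 + 192.308ms (1/4)
3. 1538.462ms @ 2 + 384.615ms (1/2)
4. 1923.077ms @ 5/2 + 384.615ms (1/2)
5. 2307.692ms @ 3 + 1282.051ms (5/3)
6. 3589.744ms @ 14/3 + 512.821ms (2/3)
7. 4102.564ms @ 16/3 + 512.821ms (2/3)
8. 4615.385ms @ 6 + 769.231ms (1)
9. 5384.615ms @ 7 + 769.231ms (1)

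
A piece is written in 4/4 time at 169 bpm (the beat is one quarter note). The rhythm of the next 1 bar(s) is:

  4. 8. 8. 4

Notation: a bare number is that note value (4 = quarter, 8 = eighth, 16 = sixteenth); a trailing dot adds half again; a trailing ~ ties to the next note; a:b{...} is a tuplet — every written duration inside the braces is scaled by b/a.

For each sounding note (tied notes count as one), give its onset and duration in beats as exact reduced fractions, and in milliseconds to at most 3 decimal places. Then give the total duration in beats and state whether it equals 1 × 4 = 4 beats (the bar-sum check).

1) 0.0ms=0b +532.544ms=3/2b
2) 532.544ms=3/2b +266.272ms=3/4b
3) 798.817ms=9/4b +266.272ms=3/4b
4) 1065.089ms=3b +355.03ms=1b
Σ=4b of 4 (169bpm 4/4) — PASS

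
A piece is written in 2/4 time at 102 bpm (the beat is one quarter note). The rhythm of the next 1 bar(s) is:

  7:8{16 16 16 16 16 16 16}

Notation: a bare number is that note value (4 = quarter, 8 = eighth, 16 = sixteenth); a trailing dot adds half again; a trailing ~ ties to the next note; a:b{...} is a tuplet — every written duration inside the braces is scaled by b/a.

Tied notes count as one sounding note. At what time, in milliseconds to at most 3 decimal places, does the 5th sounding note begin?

note 5 onset = 8/7b = 672.269ms

1. 0.0ms @ 0 + 168.067ms (2/7)
2. 168.067ms @ 2/7 + 168.067ms (2/7)
3. 336.134ms @ 4/7 + 168.067ms (2/7)
4. 504.202ms @ 6/7 + 168.067ms (2/7)
5. 672.269ms @ 8/7 + 168.067ms (2/7)
6. 840.336ms @ 10/7 + 168.067ms (2/7)
7. 1008.403ms @ 12/7 + 168.067ms (2/7)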